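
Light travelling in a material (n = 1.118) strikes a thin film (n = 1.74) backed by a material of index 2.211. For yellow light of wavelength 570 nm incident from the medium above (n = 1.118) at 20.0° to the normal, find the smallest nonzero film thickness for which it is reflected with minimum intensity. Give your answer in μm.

Ray reflecting at the top interface goes from n = 1.118 toward n = 1.74: a half-wave phase shift.
Bottom surface (1.74 → 2.211): reflection off a higher-index medium gives a half-wave phase shift.
Zero or two π shifts → no net half-wave offset.
With no net inversion, destructive interference in reflection requires 2 n t cos θ_r = (m + ½) λ.
Snell's law: 1.118 sin 20.0° = 1.74 sin θ_r → sin θ_r = 0.220, cos θ_r = 0.976.
Minimum at m = 0: t = λ / (4 n cos θ_r) = 570 / (4 × 1.74 × 0.976) = 83.9 nm.

0.0839 μm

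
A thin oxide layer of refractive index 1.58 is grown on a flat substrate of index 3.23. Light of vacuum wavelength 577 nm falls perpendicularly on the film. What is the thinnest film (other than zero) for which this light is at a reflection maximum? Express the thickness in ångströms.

1826 Å

Ray reflecting at the top interface goes from n = 1.0 toward n = 1.58: a half-wave phase shift.
At the lower boundary (n = 1.58 to n = 3.23) the reflected ray undergoes a half-wave phase shift.
Zero or two π shifts → no net half-wave offset.
So the condition for constructive reflection is 2 n t = m λ.
Minimum nonzero at m = 1: t = λ / (2 n) = 577 / (2 × 1.58) = 183 nm.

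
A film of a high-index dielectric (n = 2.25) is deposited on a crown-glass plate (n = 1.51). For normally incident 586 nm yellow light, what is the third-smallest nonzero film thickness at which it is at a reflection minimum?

391 nm

At the upper boundary (n = 1.0 to n = 2.25) the reflected ray undergoes a half-wave phase shift.
At the lower boundary (n = 2.25 to n = 1.51) the reflected ray undergoes no phase shift.
Exactly one π shift → a net half-wave offset.
With one net inversion, destructive interference in reflection requires 2 n t = m λ.
The third-smallest nonzero thickness corresponds to m = 3: t = m λ / (2 n) = 3.00 × 586 / (2 × 2.25) = 391 nm.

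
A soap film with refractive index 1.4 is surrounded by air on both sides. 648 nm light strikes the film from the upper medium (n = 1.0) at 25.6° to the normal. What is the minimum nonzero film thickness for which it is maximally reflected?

Top surface (1.0 → 1.4): reflection off a higher-index medium gives a half-wave phase shift.
At the lower boundary (n = 1.4 to n = 1.0) the reflected ray undergoes no phase shift.
The two reflections differ by half a wavelength.
With one net inversion, constructive interference in reflection requires 2 n t cos θ_r = (m + ½) λ.
Snell's law: 1.0 sin 25.6° = 1.4 sin θ_r → sin θ_r = 0.309, cos θ_r = 0.951.
Minimum at m = 0: t = λ / (4 n cos θ_r) = 648 / (4 × 1.4 × 0.951) = 122 nm.

122 nm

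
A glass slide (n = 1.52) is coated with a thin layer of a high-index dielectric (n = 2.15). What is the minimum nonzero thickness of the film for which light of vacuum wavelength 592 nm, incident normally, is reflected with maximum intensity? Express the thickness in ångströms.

688 Å

Ray reflecting at the top interface goes from n = 1.0 toward n = 2.15: a half-wave phase shift.
Ray reflecting at the bottom interface goes from n = 2.15 toward n = 1.52: no phase shift.
Exactly one π shift → a net half-wave offset.
So the condition for constructive reflection is 2 n t = (m + ½) λ.
Minimum at m = 0: t = λ / (4 n) = 592 / (4 × 2.15) = 68.8 nm.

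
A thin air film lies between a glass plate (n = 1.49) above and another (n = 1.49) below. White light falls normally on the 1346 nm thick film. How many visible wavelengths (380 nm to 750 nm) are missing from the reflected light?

Top surface (1.49 → 1.0): reflection off a lower-index medium gives no phase shift.
At the lower boundary (n = 1.0 to n = 1.49) the reflected ray undergoes a half-wave phase shift.
Exactly one π shift → a net half-wave offset.
For weak reflection here: 2 n t = m λ.
λ = 2 n t / m = 2692 / m nm.
m=3: 897 nm (IR); m=4: 673 nm (visible); m=5: 538 nm (visible); m=6: 449 nm (visible); m=7: 385 nm (visible); m=8: 337 nm (UV).

4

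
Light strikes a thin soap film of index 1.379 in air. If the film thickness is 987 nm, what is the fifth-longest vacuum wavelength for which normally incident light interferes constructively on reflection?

605 nm

Ray reflecting at the top interface goes from n = 1.0 toward n = 1.379: a half-wave phase shift.
Ray reflecting at the bottom interface goes from n = 1.379 toward n = 1.0: no phase shift.
Exactly one π shift → a net half-wave offset.
With one net inversion, constructive interference in reflection requires 2 n t = (m + ½) λ.
λ = 2 n t / (m + ½). The fifth-longest wavelength is m = 4: λ = 2 × 1.379 × 987 / 4.50 = 605 nm.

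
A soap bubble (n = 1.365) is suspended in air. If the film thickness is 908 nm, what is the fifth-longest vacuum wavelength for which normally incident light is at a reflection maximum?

551 nm

At the upper boundary (n = 1.0 to n = 1.365) the reflected ray undergoes a half-wave phase shift.
Ray reflecting at the bottom interface goes from n = 1.365 toward n = 1.0: no phase shift.
Exactly one π shift → a net half-wave offset.
With one net inversion, constructive interference in reflection requires 2 n t = (m + ½) λ.
λ = 2 n t / (m + ½). The fifth-longest wavelength is m = 4: λ = 2 × 1.365 × 908 / 4.50 = 551 nm.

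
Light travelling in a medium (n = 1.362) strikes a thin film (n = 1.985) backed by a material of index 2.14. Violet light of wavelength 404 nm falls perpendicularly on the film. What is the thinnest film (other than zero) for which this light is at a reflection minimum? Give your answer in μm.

0.0509 μm

Top surface (1.362 → 1.985): reflection off a higher-index medium gives a half-wave phase shift.
Bottom surface (1.985 → 2.14): reflection off a higher-index medium gives a half-wave phase shift.
Zero or two π shifts → no net half-wave offset.
For minimum reflection here: 2 n t = (m + ½) λ.
Minimum at m = 0: t = λ / (4 n) = 404 / (4 × 1.985) = 50.9 nm.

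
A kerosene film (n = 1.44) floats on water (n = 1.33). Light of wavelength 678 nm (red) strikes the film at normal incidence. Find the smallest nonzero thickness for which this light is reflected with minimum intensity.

Ray reflecting at the top interface goes from n = 1.0 toward n = 1.44: a half-wave phase shift.
Ray reflecting at the bottom interface goes from n = 1.44 toward n = 1.33: no phase shift.
Exactly one π shift → a net half-wave offset.
For weak reflection here: 2 n t = m λ.
The smallest nonzero thickness corresponds to m = 1: t = m λ / (2 n) = 1.00 × 678 / (2 × 1.44) = 235 nm.

235 nm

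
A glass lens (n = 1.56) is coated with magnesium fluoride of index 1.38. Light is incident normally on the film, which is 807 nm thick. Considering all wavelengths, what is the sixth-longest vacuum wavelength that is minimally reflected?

Ray reflecting at the top interface goes from n = 1.0 toward n = 1.38: a half-wave phase shift.
Bottom surface (1.38 → 1.56): reflection off a higher-index medium gives a half-wave phase shift.
Net: no relative phase inversion (both shifts match).
So the condition for destructive reflection is 2 n t = (m + ½) λ.
λ = 2 n t / (m + ½). The sixth-longest wavelength is m = 5: λ = 2 × 1.38 × 807 / 5.50 = 405 nm.

405 nm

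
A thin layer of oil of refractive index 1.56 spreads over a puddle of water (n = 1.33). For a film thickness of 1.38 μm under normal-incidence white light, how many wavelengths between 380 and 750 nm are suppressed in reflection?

6

Top surface (1.0 → 1.56): reflection off a higher-index medium gives a half-wave phase shift.
Ray reflecting at the bottom interface goes from n = 1.56 toward n = 1.33: no phase shift.
The two reflections differ by half a wavelength.
So the condition for destructive reflection is 2 n t = m λ.
λ = 2 n t / m = 4306 / m nm.
m=5: 861 nm (IR); m=6: 718 nm (visible); m=7: 615 nm (visible); m=8: 538 nm (visible); m=9: 478 nm (visible); m=10: 431 nm (visible); m=11: 391 nm (visible); m=12: 359 nm (UV).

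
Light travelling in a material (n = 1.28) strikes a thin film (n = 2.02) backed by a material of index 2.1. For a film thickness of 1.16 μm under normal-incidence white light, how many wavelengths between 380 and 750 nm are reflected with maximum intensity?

6

Ray reflecting at the top interface goes from n = 1.28 toward n = 2.02: a half-wave phase shift.
Bottom surface (2.02 → 2.1): reflection off a higher-index medium gives a half-wave phase shift.
Net: no relative phase inversion (both shifts match).
With no net inversion, constructive interference in reflection requires 2 n t = m λ.
λ = 2 n t / m = 4686 / m nm.
m=6: 781 nm (IR); m=7: 669 nm (visible); m=8: 586 nm (visible); m=9: 521 nm (visible); m=10: 469 nm (visible); m=11: 426 nm (visible); m=12: 391 nm (visible); m=13: 360 nm (UV).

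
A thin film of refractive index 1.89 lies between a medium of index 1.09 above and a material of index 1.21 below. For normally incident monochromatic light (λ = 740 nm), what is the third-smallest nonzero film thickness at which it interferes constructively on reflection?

Ray reflecting at the top interface goes from n = 1.09 toward n = 1.89: a half-wave phase shift.
At the lower boundary (n = 1.89 to n = 1.21) the reflected ray undergoes no phase shift.
Net: one phase inversion between the two reflected rays.
For maximum reflection here: 2 n t = (m + ½) λ.
The third-smallest nonzero thickness corresponds to m = 2: t = (m + ½) λ / (2 n) = 2.50 × 740 / (2 × 1.89) = 489 nm.

489 nm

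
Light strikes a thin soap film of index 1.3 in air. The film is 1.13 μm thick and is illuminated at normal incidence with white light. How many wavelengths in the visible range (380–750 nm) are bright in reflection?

At the upper boundary (n = 1.0 to n = 1.3) the reflected ray undergoes a half-wave phase shift.
At the lower boundary (n = 1.3 to n = 1.0) the reflected ray undergoes no phase shift.
Net: one phase inversion between the two reflected rays.
For maximum reflection here: 2 n t = (m + ½) λ.
λ = 2 n t / (m + ½) = 2938 / (m + ½) nm.
m=3: 839 nm (IR); m=4: 653 nm (visible); m=5: 534 nm (visible); m=6: 452 nm (visible); m=7: 392 nm (visible); m=8: 346 nm (UV).

4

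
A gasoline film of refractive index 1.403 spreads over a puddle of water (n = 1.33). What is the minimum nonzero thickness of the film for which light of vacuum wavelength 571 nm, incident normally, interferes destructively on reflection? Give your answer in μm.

At the upper boundary (n = 1.0 to n = 1.403) the reflected ray undergoes a half-wave phase shift.
Bottom surface (1.403 → 1.33): reflection off a lower-index medium gives no phase shift.
Exactly one π shift → a net half-wave offset.
So the condition for destructive reflection is 2 n t = m λ.
Minimum nonzero at m = 1: t = λ / (2 n) = 571 / (2 × 1.403) = 203 nm.

0.203 μm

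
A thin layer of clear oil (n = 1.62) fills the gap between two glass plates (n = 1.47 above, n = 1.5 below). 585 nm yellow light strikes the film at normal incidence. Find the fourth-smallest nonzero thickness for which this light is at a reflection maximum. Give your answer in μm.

0.632 μm

Top surface (1.47 → 1.62): reflection off a higher-index medium gives a half-wave phase shift.
At the lower boundary (n = 1.62 to n = 1.5) the reflected ray undergoes no phase shift.
Net: one phase inversion between the two reflected rays.
For maximum reflection here: 2 n t = (m + ½) λ.
The fourth-smallest nonzero thickness corresponds to m = 3: t = (m + ½) λ / (2 n) = 3.50 × 585 / (2 × 1.62) = 632 nm.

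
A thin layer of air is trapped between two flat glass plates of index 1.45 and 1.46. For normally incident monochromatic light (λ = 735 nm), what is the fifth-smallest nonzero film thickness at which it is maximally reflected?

1654 nm

Top surface (1.45 → 1.0): reflection off a lower-index medium gives no phase shift.
Ray reflecting at the bottom interface goes from n = 1.0 toward n = 1.46: a half-wave phase shift.
The two reflections differ by half a wavelength.
With one net inversion, constructive interference in reflection requires 2 n t = (m + ½) λ.
The fifth-smallest nonzero thickness corresponds to m = 4: t = (m + ½) λ / (2 n) = 4.50 × 735 / (2 × 1.0) = 1654 nm.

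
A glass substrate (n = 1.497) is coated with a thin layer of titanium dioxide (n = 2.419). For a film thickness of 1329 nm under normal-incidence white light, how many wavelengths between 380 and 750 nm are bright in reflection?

At the upper boundary (n = 1.0 to n = 2.419) the reflected ray undergoes a half-wave phase shift.
Ray reflecting at the bottom interface goes from n = 2.419 toward n = 1.497: no phase shift.
Exactly one π shift → a net half-wave offset.
So the condition for constructive reflection is 2 n t = (m + ½) λ.
λ = 2 n t / (m + ½) = 6430 / (m + ½) nm.
m=8: 756 nm (IR); m=9: 677 nm (visible); m=10: 612 nm (visible); m=11: 559 nm (visible); m=12: 514 nm (visible); m=13: 476 nm (visible); m=14: 443 nm (visible); m=15: 415 nm (visible); m=16: 390 nm (visible); m=17: 367 nm (UV).

8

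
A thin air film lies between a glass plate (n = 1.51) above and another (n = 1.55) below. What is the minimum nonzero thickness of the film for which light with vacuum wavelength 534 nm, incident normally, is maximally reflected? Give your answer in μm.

0.134 μm

Ray reflecting at the top interface goes from n = 1.51 toward n = 1.0: no phase shift.
Ray reflecting at the bottom interface goes from n = 1.0 toward n = 1.55: a half-wave phase shift.
Net: one phase inversion between the two reflected rays.
For maximum reflection here: 2 n t = (m + ½) λ.
Minimum at m = 0: t = λ / (4 n) = 534 / (4 × 1.0) = 134 nm.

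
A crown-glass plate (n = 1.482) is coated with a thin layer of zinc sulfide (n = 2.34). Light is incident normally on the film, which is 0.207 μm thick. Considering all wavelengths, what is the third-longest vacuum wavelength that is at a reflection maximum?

388 nm

Ray reflecting at the top interface goes from n = 1.0 toward n = 2.34: a half-wave phase shift.
At the lower boundary (n = 2.34 to n = 1.482) the reflected ray undergoes no phase shift.
Net: one phase inversion between the two reflected rays.
For strong reflection here: 2 n t = (m + ½) λ.
λ = 2 n t / (m + ½). The third-longest wavelength is m = 2: λ = 2 × 2.34 × 207 / 2.50 = 388 nm.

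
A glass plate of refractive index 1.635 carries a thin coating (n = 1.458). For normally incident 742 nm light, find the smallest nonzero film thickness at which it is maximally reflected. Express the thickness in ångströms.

Top surface (1.0 → 1.458): reflection off a higher-index medium gives a half-wave phase shift.
Bottom surface (1.458 → 1.635): reflection off a higher-index medium gives a half-wave phase shift.
The two reflections carry the same phase change, so no net offset.
With no net inversion, constructive interference in reflection requires 2 n t = m λ.
Minimum nonzero at m = 1: t = λ / (2 n) = 742 / (2 × 1.458) = 254 nm.

2545 Å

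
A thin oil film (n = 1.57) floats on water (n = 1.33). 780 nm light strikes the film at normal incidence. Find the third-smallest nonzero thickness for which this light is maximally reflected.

Ray reflecting at the top interface goes from n = 1.0 toward n = 1.57: a half-wave phase shift.
At the lower boundary (n = 1.57 to n = 1.33) the reflected ray undergoes no phase shift.
Net: one phase inversion between the two reflected rays.
For bright reflection here: 2 n t = (m + ½) λ.
The third-smallest nonzero thickness corresponds to m = 2: t = (m + ½) λ / (2 n) = 2.50 × 780 / (2 × 1.57) = 621 nm.

621 nm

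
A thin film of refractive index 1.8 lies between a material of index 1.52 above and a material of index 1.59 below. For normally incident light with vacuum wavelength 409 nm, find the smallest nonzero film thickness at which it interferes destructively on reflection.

At the upper boundary (n = 1.52 to n = 1.8) the reflected ray undergoes a half-wave phase shift.
Ray reflecting at the bottom interface goes from n = 1.8 toward n = 1.59: no phase shift.
The two reflections differ by half a wavelength.
So the condition for destructive reflection is 2 n t = m λ.
Minimum nonzero at m = 1: t = λ / (2 n) = 409 / (2 × 1.8) = 114 nm.

114 nm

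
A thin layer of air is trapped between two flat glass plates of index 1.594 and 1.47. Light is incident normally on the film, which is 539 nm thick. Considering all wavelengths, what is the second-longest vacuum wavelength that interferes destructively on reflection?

539 nm

At the upper boundary (n = 1.594 to n = 1.0) the reflected ray undergoes no phase shift.
Bottom surface (1.0 → 1.47): reflection off a higher-index medium gives a half-wave phase shift.
Net: one phase inversion between the two reflected rays.
For dark reflection here: 2 n t = m λ.
λ = 2 n t / m. The second-longest wavelength is m = 2: λ = 2 × 1.0 × 539 / 2.00 = 539 nm.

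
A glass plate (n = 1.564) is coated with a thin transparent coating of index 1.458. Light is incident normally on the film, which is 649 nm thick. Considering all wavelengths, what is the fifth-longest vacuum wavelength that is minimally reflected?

421 nm

At the upper boundary (n = 1.0 to n = 1.458) the reflected ray undergoes a half-wave phase shift.
At the lower boundary (n = 1.458 to n = 1.564) the reflected ray undergoes a half-wave phase shift.
Zero or two π shifts → no net half-wave offset.
With no net inversion, destructive interference in reflection requires 2 n t = (m + ½) λ.
λ = 2 n t / (m + ½). The fifth-longest wavelength is m = 4: λ = 2 × 1.458 × 649 / 4.50 = 421 nm.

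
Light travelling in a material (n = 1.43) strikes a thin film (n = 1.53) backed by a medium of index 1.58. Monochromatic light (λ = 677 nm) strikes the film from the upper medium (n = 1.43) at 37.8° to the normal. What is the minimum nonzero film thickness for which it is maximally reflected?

270 nm

Top surface (1.43 → 1.53): reflection off a higher-index medium gives a half-wave phase shift.
Ray reflecting at the bottom interface goes from n = 1.53 toward n = 1.58: a half-wave phase shift.
Zero or two π shifts → no net half-wave offset.
With no net inversion, constructive interference in reflection requires 2 n t cos θ_r = m λ.
Snell's law: 1.43 sin 37.8° = 1.53 sin θ_r → sin θ_r = 0.573, cos θ_r = 0.820.
Minimum nonzero at m = 1: t = λ / (2 n cos θ_r) = 677 / (2 × 1.53 × 0.820) = 270 nm.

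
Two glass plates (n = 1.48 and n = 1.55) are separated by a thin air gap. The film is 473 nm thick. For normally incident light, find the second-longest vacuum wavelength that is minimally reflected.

Top surface (1.48 → 1.0): reflection off a lower-index medium gives no phase shift.
Ray reflecting at the bottom interface goes from n = 1.0 toward n = 1.55: a half-wave phase shift.
The two reflections differ by half a wavelength.
For weak reflection here: 2 n t = m λ.
λ = 2 n t / m. The second-longest wavelength is m = 2: λ = 2 × 1.0 × 473 / 2.00 = 473 nm.

473 nm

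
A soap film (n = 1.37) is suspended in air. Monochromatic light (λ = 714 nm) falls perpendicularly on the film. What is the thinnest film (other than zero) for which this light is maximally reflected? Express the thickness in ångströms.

1303 Å

Ray reflecting at the top interface goes from n = 1.0 toward n = 1.37: a half-wave phase shift.
Ray reflecting at the bottom interface goes from n = 1.37 toward n = 1.0: no phase shift.
Net: one phase inversion between the two reflected rays.
For strong reflection here: 2 n t = (m + ½) λ.
Minimum at m = 0: t = λ / (4 n) = 714 / (4 × 1.37) = 130 nm.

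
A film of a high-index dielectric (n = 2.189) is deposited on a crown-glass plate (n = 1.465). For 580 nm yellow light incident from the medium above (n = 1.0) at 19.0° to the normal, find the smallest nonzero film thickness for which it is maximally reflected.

Ray reflecting at the top interface goes from n = 1.0 toward n = 2.189: a half-wave phase shift.
Ray reflecting at the bottom interface goes from n = 2.189 toward n = 1.465: no phase shift.
The two reflections differ by half a wavelength.
So the condition for constructive reflection is 2 n t cos θ_r = (m + ½) λ.
Snell's law: 1.0 sin 19.0° = 2.189 sin θ_r → sin θ_r = 0.149, cos θ_r = 0.989.
Minimum at m = 0: t = λ / (4 n cos θ_r) = 580 / (4 × 2.189 × 0.989) = 67.0 nm.

67.0 nm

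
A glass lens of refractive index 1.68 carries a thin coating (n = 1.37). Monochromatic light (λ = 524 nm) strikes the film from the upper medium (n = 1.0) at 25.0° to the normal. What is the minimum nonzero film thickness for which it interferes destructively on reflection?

101 nm

At the upper boundary (n = 1.0 to n = 1.37) the reflected ray undergoes a half-wave phase shift.
At the lower boundary (n = 1.37 to n = 1.68) the reflected ray undergoes a half-wave phase shift.
Zero or two π shifts → no net half-wave offset.
For minimum reflection here: 2 n t cos θ_r = (m + ½) λ.
Snell's law: 1.0 sin 25.0° = 1.37 sin θ_r → sin θ_r = 0.308, cos θ_r = 0.951.
Minimum at m = 0: t = λ / (4 n cos θ_r) = 524 / (4 × 1.37 × 0.951) = 101 nm.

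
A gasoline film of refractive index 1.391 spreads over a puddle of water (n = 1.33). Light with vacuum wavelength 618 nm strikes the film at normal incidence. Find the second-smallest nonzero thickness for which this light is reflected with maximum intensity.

333 nm

Top surface (1.0 → 1.391): reflection off a higher-index medium gives a half-wave phase shift.
Ray reflecting at the bottom interface goes from n = 1.391 toward n = 1.33: no phase shift.
Exactly one π shift → a net half-wave offset.
For maximum reflection here: 2 n t = (m + ½) λ.
The second-smallest nonzero thickness corresponds to m = 1: t = (m + ½) λ / (2 n) = 1.50 × 618 / (2 × 1.391) = 333 nm.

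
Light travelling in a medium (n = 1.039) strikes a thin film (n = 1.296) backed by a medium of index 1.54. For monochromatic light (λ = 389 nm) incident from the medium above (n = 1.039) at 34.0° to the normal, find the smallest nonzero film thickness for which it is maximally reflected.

Top surface (1.039 → 1.296): reflection off a higher-index medium gives a half-wave phase shift.
Bottom surface (1.296 → 1.54): reflection off a higher-index medium gives a half-wave phase shift.
Zero or two π shifts → no net half-wave offset.
So the condition for constructive reflection is 2 n t cos θ_r = m λ.
Snell's law: 1.039 sin 34.0° = 1.296 sin θ_r → sin θ_r = 0.448, cos θ_r = 0.894.
Minimum nonzero at m = 1: t = λ / (2 n cos θ_r) = 389 / (2 × 1.296 × 0.894) = 168 nm.

168 nm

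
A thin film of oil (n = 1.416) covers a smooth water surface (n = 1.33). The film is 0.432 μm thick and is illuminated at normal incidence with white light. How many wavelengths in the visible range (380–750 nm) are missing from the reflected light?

2

At the upper boundary (n = 1.0 to n = 1.416) the reflected ray undergoes a half-wave phase shift.
Ray reflecting at the bottom interface goes from n = 1.416 toward n = 1.33: no phase shift.
The two reflections differ by half a wavelength.
For minimum reflection here: 2 n t = m λ.
λ = 2 n t / m = 1223 / m nm.
m=1: 1223 nm (IR); m=2: 612 nm (visible); m=3: 408 nm (visible); m=4: 306 nm (UV).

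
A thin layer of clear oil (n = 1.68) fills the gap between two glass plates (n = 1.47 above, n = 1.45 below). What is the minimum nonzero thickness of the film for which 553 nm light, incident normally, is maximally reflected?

Top surface (1.47 → 1.68): reflection off a higher-index medium gives a half-wave phase shift.
At the lower boundary (n = 1.68 to n = 1.45) the reflected ray undergoes no phase shift.
The two reflections differ by half a wavelength.
For bright reflection here: 2 n t = (m + ½) λ.
Minimum at m = 0: t = λ / (4 n) = 553 / (4 × 1.68) = 82.3 nm.

82.3 nm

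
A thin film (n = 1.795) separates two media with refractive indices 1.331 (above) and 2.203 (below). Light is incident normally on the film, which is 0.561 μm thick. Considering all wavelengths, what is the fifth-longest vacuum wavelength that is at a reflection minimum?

448 nm

Top surface (1.331 → 1.795): reflection off a higher-index medium gives a half-wave phase shift.
Bottom surface (1.795 → 2.203): reflection off a higher-index medium gives a half-wave phase shift.
Zero or two π shifts → no net half-wave offset.
With no net inversion, destructive interference in reflection requires 2 n t = (m + ½) λ.
λ = 2 n t / (m + ½). The fifth-longest wavelength is m = 4: λ = 2 × 1.795 × 561 / 4.50 = 448 nm.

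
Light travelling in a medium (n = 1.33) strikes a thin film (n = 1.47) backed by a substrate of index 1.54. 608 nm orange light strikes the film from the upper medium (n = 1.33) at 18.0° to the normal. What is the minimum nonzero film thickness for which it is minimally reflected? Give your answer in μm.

Ray reflecting at the top interface goes from n = 1.33 toward n = 1.47: a half-wave phase shift.
At the lower boundary (n = 1.47 to n = 1.54) the reflected ray undergoes a half-wave phase shift.
Zero or two π shifts → no net half-wave offset.
So the condition for destructive reflection is 2 n t cos θ_r = (m + ½) λ.
Snell's law: 1.33 sin 18.0° = 1.47 sin θ_r → sin θ_r = 0.280, cos θ_r = 0.960.
Minimum at m = 0: t = λ / (4 n cos θ_r) = 608 / (4 × 1.47 × 0.960) = 108 nm.

0.108 μm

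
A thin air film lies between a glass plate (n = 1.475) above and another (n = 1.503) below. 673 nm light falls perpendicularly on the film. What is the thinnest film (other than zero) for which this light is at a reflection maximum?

168 nm

Ray reflecting at the top interface goes from n = 1.475 toward n = 1.0: no phase shift.
Ray reflecting at the bottom interface goes from n = 1.0 toward n = 1.503: a half-wave phase shift.
The two reflections differ by half a wavelength.
So the condition for constructive reflection is 2 n t = (m + ½) λ.
Minimum at m = 0: t = λ / (4 n) = 673 / (4 × 1.0) = 168 nm.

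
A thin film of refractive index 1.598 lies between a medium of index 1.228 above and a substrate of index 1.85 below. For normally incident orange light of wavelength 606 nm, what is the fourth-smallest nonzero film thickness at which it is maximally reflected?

758 nm

At the upper boundary (n = 1.228 to n = 1.598) the reflected ray undergoes a half-wave phase shift.
At the lower boundary (n = 1.598 to n = 1.85) the reflected ray undergoes a half-wave phase shift.
Net: no relative phase inversion (both shifts match).
With no net inversion, constructive interference in reflection requires 2 n t = m λ.
The fourth-smallest nonzero thickness corresponds to m = 4: t = m λ / (2 n) = 4.00 × 606 / (2 × 1.598) = 758 nm.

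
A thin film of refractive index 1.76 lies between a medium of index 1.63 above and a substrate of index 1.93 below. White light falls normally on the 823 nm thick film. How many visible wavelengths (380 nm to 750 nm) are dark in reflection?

4

Top surface (1.63 → 1.76): reflection off a higher-index medium gives a half-wave phase shift.
At the lower boundary (n = 1.76 to n = 1.93) the reflected ray undergoes a half-wave phase shift.
Net: no relative phase inversion (both shifts match).
So the condition for destructive reflection is 2 n t = (m + ½) λ.
λ = 2 n t / (m + ½) = 2897 / (m + ½) nm.
m=3: 828 nm (IR); m=4: 644 nm (visible); m=5: 527 nm (visible); m=6: 446 nm (visible); m=7: 386 nm (visible); m=8: 341 nm (UV).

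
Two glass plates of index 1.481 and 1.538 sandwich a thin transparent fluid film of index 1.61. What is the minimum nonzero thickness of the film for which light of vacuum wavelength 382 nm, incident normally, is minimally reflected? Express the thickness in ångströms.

Ray reflecting at the top interface goes from n = 1.481 toward n = 1.61: a half-wave phase shift.
Ray reflecting at the bottom interface goes from n = 1.61 toward n = 1.538: no phase shift.
The two reflections differ by half a wavelength.
For weak reflection here: 2 n t = m λ.
Minimum nonzero at m = 1: t = λ / (2 n) = 382 / (2 × 1.61) = 119 nm.

1186 Å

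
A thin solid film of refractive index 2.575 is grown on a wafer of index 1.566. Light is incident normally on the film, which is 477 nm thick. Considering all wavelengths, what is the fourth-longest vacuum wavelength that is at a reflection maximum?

702 nm

At the upper boundary (n = 1.0 to n = 2.575) the reflected ray undergoes a half-wave phase shift.
Bottom surface (2.575 → 1.566): reflection off a lower-index medium gives no phase shift.
Net: one phase inversion between the two reflected rays.
With one net inversion, constructive interference in reflection requires 2 n t = (m + ½) λ.
λ = 2 n t / (m + ½). The fourth-longest wavelength is m = 3: λ = 2 × 2.575 × 477 / 3.50 = 702 nm.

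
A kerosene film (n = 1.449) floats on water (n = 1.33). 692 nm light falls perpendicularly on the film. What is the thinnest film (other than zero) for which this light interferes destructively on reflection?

239 nm

Top surface (1.0 → 1.449): reflection off a higher-index medium gives a half-wave phase shift.
Bottom surface (1.449 → 1.33): reflection off a lower-index medium gives no phase shift.
The two reflections differ by half a wavelength.
For weak reflection here: 2 n t = m λ.
Minimum nonzero at m = 1: t = λ / (2 n) = 692 / (2 × 1.449) = 239 nm.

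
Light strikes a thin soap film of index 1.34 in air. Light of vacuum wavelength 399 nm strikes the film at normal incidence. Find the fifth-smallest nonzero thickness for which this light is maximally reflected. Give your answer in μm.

At the upper boundary (n = 1.0 to n = 1.34) the reflected ray undergoes a half-wave phase shift.
Ray reflecting at the bottom interface goes from n = 1.34 toward n = 1.0: no phase shift.
Net: one phase inversion between the two reflected rays.
For maximum reflection here: 2 n t = (m + ½) λ.
The fifth-smallest nonzero thickness corresponds to m = 4: t = (m + ½) λ / (2 n) = 4.50 × 399 / (2 × 1.34) = 670 nm.

0.670 μm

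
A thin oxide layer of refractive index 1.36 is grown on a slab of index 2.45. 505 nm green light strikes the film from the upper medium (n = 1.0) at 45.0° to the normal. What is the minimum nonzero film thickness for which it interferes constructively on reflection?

Top surface (1.0 → 1.36): reflection off a higher-index medium gives a half-wave phase shift.
At the lower boundary (n = 1.36 to n = 2.45) the reflected ray undergoes a half-wave phase shift.
Net: no relative phase inversion (both shifts match).
So the condition for constructive reflection is 2 n t cos θ_r = m λ.
Snell's law: 1.0 sin 45.0° = 1.36 sin θ_r → sin θ_r = 0.520, cos θ_r = 0.854.
Minimum nonzero at m = 1: t = λ / (2 n cos θ_r) = 505 / (2 × 1.36 × 0.854) = 217 nm.

217 nm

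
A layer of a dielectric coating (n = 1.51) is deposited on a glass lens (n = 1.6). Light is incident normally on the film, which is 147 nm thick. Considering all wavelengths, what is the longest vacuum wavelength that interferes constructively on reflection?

At the upper boundary (n = 1.0 to n = 1.51) the reflected ray undergoes a half-wave phase shift.
Bottom surface (1.51 → 1.6): reflection off a higher-index medium gives a half-wave phase shift.
Zero or two π shifts → no net half-wave offset.
With no net inversion, constructive interference in reflection requires 2 n t = m λ.
λ = 2 n t / m. The longest wavelength is m = 1: λ = 2 × 1.51 × 147 / 1.00 = 444 nm.

444 nm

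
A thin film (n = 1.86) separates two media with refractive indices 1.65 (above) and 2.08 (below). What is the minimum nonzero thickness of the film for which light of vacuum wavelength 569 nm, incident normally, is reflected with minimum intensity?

76.5 nm

Ray reflecting at the top interface goes from n = 1.65 toward n = 1.86: a half-wave phase shift.
Bottom surface (1.86 → 2.08): reflection off a higher-index medium gives a half-wave phase shift.
Net: no relative phase inversion (both shifts match).
So the condition for destructive reflection is 2 n t = (m + ½) λ.
Minimum at m = 0: t = λ / (4 n) = 569 / (4 × 1.86) = 76.5 nm.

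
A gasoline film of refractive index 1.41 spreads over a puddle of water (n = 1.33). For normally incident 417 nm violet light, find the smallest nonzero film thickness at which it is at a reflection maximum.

Ray reflecting at the top interface goes from n = 1.0 toward n = 1.41: a half-wave phase shift.
At the lower boundary (n = 1.41 to n = 1.33) the reflected ray undergoes no phase shift.
The two reflections differ by half a wavelength.
For bright reflection here: 2 n t = (m + ½) λ.
Minimum at m = 0: t = λ / (4 n) = 417 / (4 × 1.41) = 73.9 nm.

73.9 nm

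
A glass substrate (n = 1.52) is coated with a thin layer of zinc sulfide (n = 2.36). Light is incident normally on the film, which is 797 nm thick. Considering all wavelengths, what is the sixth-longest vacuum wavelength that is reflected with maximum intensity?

684 nm

Top surface (1.0 → 2.36): reflection off a higher-index medium gives a half-wave phase shift.
Ray reflecting at the bottom interface goes from n = 2.36 toward n = 1.52: no phase shift.
Net: one phase inversion between the two reflected rays.
With one net inversion, constructive interference in reflection requires 2 n t = (m + ½) λ.
λ = 2 n t / (m + ½). The sixth-longest wavelength is m = 5: λ = 2 × 2.36 × 797 / 5.50 = 684 nm.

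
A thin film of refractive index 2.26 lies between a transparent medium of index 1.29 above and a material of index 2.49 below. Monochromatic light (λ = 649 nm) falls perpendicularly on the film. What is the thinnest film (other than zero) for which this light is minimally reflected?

Top surface (1.29 → 2.26): reflection off a higher-index medium gives a half-wave phase shift.
Bottom surface (2.26 → 2.49): reflection off a higher-index medium gives a half-wave phase shift.
Zero or two π shifts → no net half-wave offset.
So the condition for destructive reflection is 2 n t = (m + ½) λ.
Minimum at m = 0: t = λ / (4 n) = 649 / (4 × 2.26) = 71.8 nm.

71.8 nm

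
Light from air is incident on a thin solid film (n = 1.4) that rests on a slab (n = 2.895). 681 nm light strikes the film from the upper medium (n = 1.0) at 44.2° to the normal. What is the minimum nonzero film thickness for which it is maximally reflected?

Top surface (1.0 → 1.4): reflection off a higher-index medium gives a half-wave phase shift.
Bottom surface (1.4 → 2.895): reflection off a higher-index medium gives a half-wave phase shift.
The two reflections carry the same phase change, so no net offset.
So the condition for constructive reflection is 2 n t cos θ_r = m λ.
Snell's law: 1.0 sin 44.2° = 1.4 sin θ_r → sin θ_r = 0.498, cos θ_r = 0.867.
Minimum nonzero at m = 1: t = λ / (2 n cos θ_r) = 681 / (2 × 1.4 × 0.867) = 280 nm.

280 nm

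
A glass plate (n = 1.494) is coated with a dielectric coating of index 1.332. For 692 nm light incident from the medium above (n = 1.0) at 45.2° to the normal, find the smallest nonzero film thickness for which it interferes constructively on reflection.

307 nm

Top surface (1.0 → 1.332): reflection off a higher-index medium gives a half-wave phase shift.
Bottom surface (1.332 → 1.494): reflection off a higher-index medium gives a half-wave phase shift.
Net: no relative phase inversion (both shifts match).
With no net inversion, constructive interference in reflection requires 2 n t cos θ_r = m λ.
Snell's law: 1.0 sin 45.2° = 1.332 sin θ_r → sin θ_r = 0.533, cos θ_r = 0.846.
Minimum nonzero at m = 1: t = λ / (2 n cos θ_r) = 692 / (2 × 1.332 × 0.846) = 307 nm.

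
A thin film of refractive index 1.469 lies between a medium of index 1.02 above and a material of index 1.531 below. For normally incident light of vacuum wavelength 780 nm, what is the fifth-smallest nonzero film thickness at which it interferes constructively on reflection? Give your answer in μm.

1.33 μm

Ray reflecting at the top interface goes from n = 1.02 toward n = 1.469: a half-wave phase shift.
Bottom surface (1.469 → 1.531): reflection off a higher-index medium gives a half-wave phase shift.
Zero or two π shifts → no net half-wave offset.
So the condition for constructive reflection is 2 n t = m λ.
The fifth-smallest nonzero thickness corresponds to m = 5: t = m λ / (2 n) = 5.00 × 780 / (2 × 1.469) = 1327 nm.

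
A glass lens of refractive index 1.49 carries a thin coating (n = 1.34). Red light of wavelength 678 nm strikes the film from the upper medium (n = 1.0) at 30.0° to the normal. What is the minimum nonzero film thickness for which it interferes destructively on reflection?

136 nm

At the upper boundary (n = 1.0 to n = 1.34) the reflected ray undergoes a half-wave phase shift.
At the lower boundary (n = 1.34 to n = 1.49) the reflected ray undergoes a half-wave phase shift.
The two reflections carry the same phase change, so no net offset.
With no net inversion, destructive interference in reflection requires 2 n t cos θ_r = (m + ½) λ.
Snell's law: 1.0 sin 30.0° = 1.34 sin θ_r → sin θ_r = 0.373, cos θ_r = 0.928.
Minimum at m = 0: t = λ / (4 n cos θ_r) = 678 / (4 × 1.34 × 0.928) = 136 nm.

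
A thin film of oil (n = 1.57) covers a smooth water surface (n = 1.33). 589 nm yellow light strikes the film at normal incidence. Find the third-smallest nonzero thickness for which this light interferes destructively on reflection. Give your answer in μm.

0.563 μm

Top surface (1.0 → 1.57): reflection off a higher-index medium gives a half-wave phase shift.
Bottom surface (1.57 → 1.33): reflection off a lower-index medium gives no phase shift.
Net: one phase inversion between the two reflected rays.
With one net inversion, destructive interference in reflection requires 2 n t = m λ.
The third-smallest nonzero thickness corresponds to m = 3: t = m λ / (2 n) = 3.00 × 589 / (2 × 1.57) = 563 nm.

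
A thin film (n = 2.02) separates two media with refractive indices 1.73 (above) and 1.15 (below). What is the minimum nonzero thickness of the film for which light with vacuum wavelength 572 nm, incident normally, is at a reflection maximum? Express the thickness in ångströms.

At the upper boundary (n = 1.73 to n = 2.02) the reflected ray undergoes a half-wave phase shift.
At the lower boundary (n = 2.02 to n = 1.15) the reflected ray undergoes no phase shift.
Net: one phase inversion between the two reflected rays.
With one net inversion, constructive interference in reflection requires 2 n t = (m + ½) λ.
Minimum at m = 0: t = λ / (4 n) = 572 / (4 × 2.02) = 70.8 nm.

708 Å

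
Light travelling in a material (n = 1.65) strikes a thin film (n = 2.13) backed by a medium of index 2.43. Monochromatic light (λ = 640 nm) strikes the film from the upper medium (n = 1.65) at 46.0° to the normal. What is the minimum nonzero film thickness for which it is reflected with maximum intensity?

Top surface (1.65 → 2.13): reflection off a higher-index medium gives a half-wave phase shift.
At the lower boundary (n = 2.13 to n = 2.43) the reflected ray undergoes a half-wave phase shift.
Net: no relative phase inversion (both shifts match).
So the condition for constructive reflection is 2 n t cos θ_r = m λ.
Snell's law: 1.65 sin 46.0° = 2.13 sin θ_r → sin θ_r = 0.557, cos θ_r = 0.830.
Minimum nonzero at m = 1: t = λ / (2 n cos θ_r) = 640 / (2 × 2.13 × 0.830) = 181 nm.

181 nm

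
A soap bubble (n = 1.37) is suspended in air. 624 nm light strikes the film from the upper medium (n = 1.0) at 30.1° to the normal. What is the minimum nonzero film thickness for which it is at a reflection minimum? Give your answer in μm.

0.245 μm

Ray reflecting at the top interface goes from n = 1.0 toward n = 1.37: a half-wave phase shift.
Ray reflecting at the bottom interface goes from n = 1.37 toward n = 1.0: no phase shift.
The two reflections differ by half a wavelength.
With one net inversion, destructive interference in reflection requires 2 n t cos θ_r = m λ.
Snell's law: 1.0 sin 30.1° = 1.37 sin θ_r → sin θ_r = 0.366, cos θ_r = 0.931.
Minimum nonzero at m = 1: t = λ / (2 n cos θ_r) = 624 / (2 × 1.37 × 0.931) = 245 nm.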